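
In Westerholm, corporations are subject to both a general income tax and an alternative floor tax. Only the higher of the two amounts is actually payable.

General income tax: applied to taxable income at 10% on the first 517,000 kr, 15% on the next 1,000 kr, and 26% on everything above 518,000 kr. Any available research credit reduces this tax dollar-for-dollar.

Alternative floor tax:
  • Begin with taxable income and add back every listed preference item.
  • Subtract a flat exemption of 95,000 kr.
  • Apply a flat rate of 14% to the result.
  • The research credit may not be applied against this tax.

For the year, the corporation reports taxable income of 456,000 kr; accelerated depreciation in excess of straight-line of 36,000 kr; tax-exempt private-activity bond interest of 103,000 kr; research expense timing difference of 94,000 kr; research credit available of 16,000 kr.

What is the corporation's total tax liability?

83,160 kr

General income tax:
  456,000 kr × 10% = 45,600 kr
  Less research credit 16,000 kr → 29,600 kr

Alternative floor tax:
  Adjusted income: 456,000 kr + 36,000 kr + 103,000 kr + 94,000 kr = 689,000 kr
  Less exemption 95,000 kr → base 594,000 kr
  594,000 kr × 14% = 83,160 kr

83,160 kr > 29,600 kr, so the alternative floor tax is the binding amount.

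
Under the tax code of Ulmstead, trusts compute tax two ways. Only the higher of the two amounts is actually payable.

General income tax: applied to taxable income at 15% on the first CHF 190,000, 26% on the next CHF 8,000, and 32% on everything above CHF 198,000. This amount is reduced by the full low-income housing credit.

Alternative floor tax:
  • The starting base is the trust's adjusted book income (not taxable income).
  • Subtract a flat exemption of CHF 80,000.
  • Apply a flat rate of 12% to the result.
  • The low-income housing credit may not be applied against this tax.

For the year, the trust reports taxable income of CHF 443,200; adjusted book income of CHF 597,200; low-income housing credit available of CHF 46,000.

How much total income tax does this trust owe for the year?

CHF 63,044

General income tax:
  CHF 190,000 × 15% = CHF 28,500
  CHF 8,000 × 26% = CHF 2,080
  CHF 245,200 × 32% = CHF 78,464
  → CHF 109,044
  Less low-income housing credit CHF 46,000 → CHF 63,044

Alternative floor tax:
  Base (adjusted book income): CHF 597,200
  Less exemption CHF 80,000 → base CHF 517,200
  CHF 517,200 × 12% = CHF 62,064

CHF 63,044 > CHF 62,064, so the general income tax governs.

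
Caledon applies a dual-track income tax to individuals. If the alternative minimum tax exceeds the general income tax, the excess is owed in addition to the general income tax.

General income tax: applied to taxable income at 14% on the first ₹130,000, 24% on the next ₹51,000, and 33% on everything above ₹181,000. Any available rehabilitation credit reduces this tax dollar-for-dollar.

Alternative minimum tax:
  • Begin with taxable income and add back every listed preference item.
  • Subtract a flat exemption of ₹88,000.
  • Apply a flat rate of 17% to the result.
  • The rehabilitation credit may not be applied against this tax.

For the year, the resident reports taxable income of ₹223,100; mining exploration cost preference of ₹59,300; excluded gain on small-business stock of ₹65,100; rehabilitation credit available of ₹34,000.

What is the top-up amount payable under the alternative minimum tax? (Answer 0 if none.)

General income tax:
  ₹130,000 × 14% = ₹18,200
  ₹51,000 × 24% = ₹12,240
  ₹42,100 × 33% = ₹13,893
  → ₹44,333
  Less rehabilitation credit ₹34,000 → ₹10,333

Alternative minimum tax:
  Adjusted income: ₹223,100 + ₹59,300 + ₹65,100 = ₹347,500
  Less exemption ₹88,000 → base ₹259,500
  ₹259,500 × 17% = ₹44,115

Excess of alternative minimum tax over general income tax: ₹44,115 − ₹10,333 = ₹33,782.

₹33,782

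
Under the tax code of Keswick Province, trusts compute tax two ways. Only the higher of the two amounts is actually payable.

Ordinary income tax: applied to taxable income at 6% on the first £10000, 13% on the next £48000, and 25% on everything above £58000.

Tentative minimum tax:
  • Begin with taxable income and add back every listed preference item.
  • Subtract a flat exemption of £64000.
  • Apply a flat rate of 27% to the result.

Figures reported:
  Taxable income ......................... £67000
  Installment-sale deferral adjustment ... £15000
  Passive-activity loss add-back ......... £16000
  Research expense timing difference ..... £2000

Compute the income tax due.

Tentative minimum tax:
  Adjusted income: £67000 + £15000 + £16000 + £2000 = £100000
  Less exemption £64000 → base £36000
  £36000 × 27% = £9720

Ordinary income tax:
  £10000 × 6% = £600
  £48000 × 13% = £6240
  £9000 × 25% = £2250
  → £9090

£9720 > £9090, so the tentative minimum tax is the binding amount.

£9720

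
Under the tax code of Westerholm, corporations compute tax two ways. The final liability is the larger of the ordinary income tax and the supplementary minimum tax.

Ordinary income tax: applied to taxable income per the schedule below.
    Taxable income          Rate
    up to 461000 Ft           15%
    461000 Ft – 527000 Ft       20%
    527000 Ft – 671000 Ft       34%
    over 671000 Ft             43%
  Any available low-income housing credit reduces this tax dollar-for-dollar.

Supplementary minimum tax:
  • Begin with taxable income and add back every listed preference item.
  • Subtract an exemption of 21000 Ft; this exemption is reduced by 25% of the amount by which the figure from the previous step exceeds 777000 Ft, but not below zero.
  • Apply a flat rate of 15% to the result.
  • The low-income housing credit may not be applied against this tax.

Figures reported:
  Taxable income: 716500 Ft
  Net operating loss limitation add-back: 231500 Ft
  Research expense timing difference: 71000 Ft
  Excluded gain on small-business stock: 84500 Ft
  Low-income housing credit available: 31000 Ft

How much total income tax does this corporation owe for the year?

165525 Ft

Ordinary income tax:
  461000 Ft × 15% = 69150 Ft
  66000 Ft × 20% = 13200 Ft
  144000 Ft × 34% = 48960 Ft
  45500 Ft × 43% = 19565 Ft
  → 150875 Ft
  Less low-income housing credit 31000 Ft → 119875 Ft

Supplementary minimum tax:
  Adjusted income: 716500 Ft + 231500 Ft + 71000 Ft + 84500 Ft = 1103500 Ft
  Exemption: 25% × (1103500 Ft − 777000 Ft) = 81625 Ft ≥ 21000 Ft, so the exemption is fully phased out
  Base: 1103500 Ft − 0 Ft = 1103500 Ft
  1103500 Ft × 15% = 165525 Ft

165525 Ft > 119875 Ft, so the supplementary minimum tax is the binding amount.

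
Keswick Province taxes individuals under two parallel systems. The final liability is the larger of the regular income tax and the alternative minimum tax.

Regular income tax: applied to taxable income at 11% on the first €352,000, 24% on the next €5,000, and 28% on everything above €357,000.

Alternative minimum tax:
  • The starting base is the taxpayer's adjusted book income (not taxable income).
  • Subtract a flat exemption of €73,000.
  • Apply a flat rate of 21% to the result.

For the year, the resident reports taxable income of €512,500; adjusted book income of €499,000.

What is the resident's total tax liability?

€89,460

Alternative minimum tax:
  Base (adjusted book income): €499,000
  Less exemption €73,000 → base €426,000
  €426,000 × 21% = €89,460

Regular income tax:
  €352,000 × 11% = €38,720
  €5,000 × 24% = €1,200
  €155,500 × 28% = €43,540
  → €83,460

€89,460 > €83,460, so the alternative minimum tax is the binding amount.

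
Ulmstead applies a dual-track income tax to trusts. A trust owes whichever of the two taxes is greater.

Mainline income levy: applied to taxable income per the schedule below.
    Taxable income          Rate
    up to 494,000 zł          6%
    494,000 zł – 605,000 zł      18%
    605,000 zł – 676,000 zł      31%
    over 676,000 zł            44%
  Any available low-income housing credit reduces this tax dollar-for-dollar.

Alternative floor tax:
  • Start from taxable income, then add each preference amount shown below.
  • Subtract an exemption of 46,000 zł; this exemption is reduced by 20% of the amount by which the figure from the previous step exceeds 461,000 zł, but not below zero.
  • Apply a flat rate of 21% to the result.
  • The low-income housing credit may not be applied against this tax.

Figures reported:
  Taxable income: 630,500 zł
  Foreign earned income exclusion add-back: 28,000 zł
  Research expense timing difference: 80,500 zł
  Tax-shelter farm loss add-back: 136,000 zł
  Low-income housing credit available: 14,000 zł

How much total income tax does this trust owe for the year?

Mainline income levy:
  494,000 zł × 6% = 29,640 zł
  111,000 zł × 18% = 19,980 zł
  25,500 zł × 31% = 7,905 zł
  → 57,525 zł
  Less low-income housing credit 14,000 zł → 43,525 zł

Alternative floor tax:
  Adjusted income: 630,500 zł + 28,000 zł + 80,500 zł + 136,000 zł = 875,000 zł
  Exemption: 20% × (875,000 zł − 461,000 zł) = 82,800 zł ≥ 46,000 zł, so the exemption is fully phased out
  Base: 875,000 zł − 0 zł = 875,000 zł
  875,000 zł × 21% = 183,750 zł

183,750 zł > 43,525 zł, so the alternative floor tax is the binding amount.

183,750 zł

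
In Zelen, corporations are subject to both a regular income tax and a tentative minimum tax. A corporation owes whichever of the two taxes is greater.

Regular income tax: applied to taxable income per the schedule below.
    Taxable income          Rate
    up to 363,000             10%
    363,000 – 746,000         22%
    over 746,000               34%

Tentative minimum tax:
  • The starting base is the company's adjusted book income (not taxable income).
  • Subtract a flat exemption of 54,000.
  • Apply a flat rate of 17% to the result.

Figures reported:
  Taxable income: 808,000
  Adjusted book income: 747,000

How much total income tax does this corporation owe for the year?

Tentative minimum tax:
  Base (adjusted book income): 747,000
  Less exemption 54,000 → base 693,000
  693,000 × 17% = 117,810

Regular income tax:
  363,000 × 10% = 36,300
  383,000 × 22% = 84,260
  62,000 × 34% = 21,080
  → 141,640

141,640 > 117,810, so the regular income tax governs.

141,640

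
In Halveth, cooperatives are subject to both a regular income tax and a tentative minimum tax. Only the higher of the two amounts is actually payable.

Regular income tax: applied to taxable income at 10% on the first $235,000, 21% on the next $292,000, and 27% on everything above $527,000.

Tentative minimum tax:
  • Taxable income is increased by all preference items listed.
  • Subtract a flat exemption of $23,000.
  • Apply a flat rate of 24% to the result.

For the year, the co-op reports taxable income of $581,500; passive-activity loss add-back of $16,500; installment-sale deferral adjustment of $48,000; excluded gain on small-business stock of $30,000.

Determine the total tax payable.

$156,720

Tentative minimum tax:
  Adjusted income: $581,500 + $16,500 + $48,000 + $30,000 = $676,000
  Less exemption $23,000 → base $653,000
  $653,000 × 24% = $156,720

Regular income tax:
  $235,000 × 10% = $23,500
  $292,000 × 21% = $61,320
  $54,500 × 27% = $14,715
  → $99,535

$156,720 > $99,535, so the tentative minimum tax is the binding amount.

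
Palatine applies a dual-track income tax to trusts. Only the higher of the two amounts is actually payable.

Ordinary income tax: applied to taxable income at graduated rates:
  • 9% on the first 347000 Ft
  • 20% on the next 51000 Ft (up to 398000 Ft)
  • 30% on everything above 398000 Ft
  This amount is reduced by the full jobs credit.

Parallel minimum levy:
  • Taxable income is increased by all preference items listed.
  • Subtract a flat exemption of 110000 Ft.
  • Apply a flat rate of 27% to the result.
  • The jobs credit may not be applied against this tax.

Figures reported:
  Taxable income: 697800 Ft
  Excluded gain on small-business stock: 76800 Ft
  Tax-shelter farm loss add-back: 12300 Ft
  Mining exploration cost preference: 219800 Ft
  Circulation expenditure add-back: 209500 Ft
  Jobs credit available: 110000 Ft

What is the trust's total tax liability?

Parallel minimum levy:
  Adjusted income: 697800 Ft + 76800 Ft + 12300 Ft + 219800 Ft + 209500 Ft = 1216200 Ft
  Less exemption 110000 Ft → base 1106200 Ft
  1106200 Ft × 27% = 298674 Ft

Ordinary income tax:
  347000 Ft × 9% = 31230 Ft
  51000 Ft × 20% = 10200 Ft
  299800 Ft × 30% = 89940 Ft
  → 131370 Ft
  Less jobs credit 110000 Ft → 21370 Ft

298674 Ft > 21370 Ft, so the parallel minimum levy is the binding amount.

298674 Ft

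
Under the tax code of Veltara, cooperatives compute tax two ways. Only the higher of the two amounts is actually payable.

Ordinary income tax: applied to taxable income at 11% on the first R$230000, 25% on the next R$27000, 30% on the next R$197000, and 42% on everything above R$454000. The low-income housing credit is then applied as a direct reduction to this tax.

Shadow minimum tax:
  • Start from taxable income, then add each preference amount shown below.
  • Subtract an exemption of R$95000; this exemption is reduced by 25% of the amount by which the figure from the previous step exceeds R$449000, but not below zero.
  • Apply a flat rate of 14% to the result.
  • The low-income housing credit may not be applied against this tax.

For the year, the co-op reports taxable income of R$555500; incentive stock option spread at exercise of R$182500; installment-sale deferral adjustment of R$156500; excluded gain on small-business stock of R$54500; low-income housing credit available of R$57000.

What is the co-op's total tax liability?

R$132860

Ordinary income tax:
  R$230000 × 11% = R$25300
  R$27000 × 25% = R$6750
  R$197000 × 30% = R$59100
  R$101500 × 42% = R$42630
  → R$133780
  Less low-income housing credit R$57000 → R$76780

Shadow minimum tax:
  Adjusted income: R$555500 + R$182500 + R$156500 + R$54500 = R$949000
  Exemption: 25% × (R$949000 − R$449000) = R$125000 ≥ R$95000, so the exemption is fully phased out
  Base: R$949000 − R$0 = R$949000
  R$949000 × 14% = R$132860

R$132860 > R$76780, so the shadow minimum tax is the binding amount.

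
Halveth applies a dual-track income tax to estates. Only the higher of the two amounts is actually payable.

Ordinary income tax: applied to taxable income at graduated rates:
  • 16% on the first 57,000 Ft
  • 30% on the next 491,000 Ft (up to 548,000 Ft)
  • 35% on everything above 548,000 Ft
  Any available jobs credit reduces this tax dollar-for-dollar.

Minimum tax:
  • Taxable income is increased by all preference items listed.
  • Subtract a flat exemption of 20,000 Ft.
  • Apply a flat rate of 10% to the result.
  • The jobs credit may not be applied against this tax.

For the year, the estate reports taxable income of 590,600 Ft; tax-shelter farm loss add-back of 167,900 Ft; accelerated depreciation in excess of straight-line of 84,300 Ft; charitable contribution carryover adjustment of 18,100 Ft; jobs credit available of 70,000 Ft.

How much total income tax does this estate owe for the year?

101,330 Ft

Minimum tax:
  Adjusted income: 590,600 Ft + 167,900 Ft + 84,300 Ft + 18,100 Ft = 860,900 Ft
  Less exemption 20,000 Ft → base 840,900 Ft
  840,900 Ft × 10% = 84,090 Ft

Ordinary income tax:
  57,000 Ft × 16% = 9,120 Ft
  491,000 Ft × 30% = 147,300 Ft
  42,600 Ft × 35% = 14,910 Ft
  → 171,330 Ft
  Less jobs credit 70,000 Ft → 101,330 Ft

101,330 Ft > 84,090 Ft, so the ordinary income tax governs.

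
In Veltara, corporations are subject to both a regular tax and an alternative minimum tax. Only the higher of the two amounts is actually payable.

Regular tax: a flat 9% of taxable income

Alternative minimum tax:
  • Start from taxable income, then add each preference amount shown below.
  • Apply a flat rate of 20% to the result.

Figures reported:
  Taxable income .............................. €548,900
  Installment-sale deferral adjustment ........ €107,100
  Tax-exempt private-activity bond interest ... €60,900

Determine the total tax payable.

Alternative minimum tax:
  Adjusted income: €548,900 + €107,100 + €60,900 = €716,900
  €716,900 × 20% = €143,380

Regular tax:
  €548,900 × 9% = €49,401

€143,380 > €49,401, so the alternative minimum tax is the binding amount.

€143,380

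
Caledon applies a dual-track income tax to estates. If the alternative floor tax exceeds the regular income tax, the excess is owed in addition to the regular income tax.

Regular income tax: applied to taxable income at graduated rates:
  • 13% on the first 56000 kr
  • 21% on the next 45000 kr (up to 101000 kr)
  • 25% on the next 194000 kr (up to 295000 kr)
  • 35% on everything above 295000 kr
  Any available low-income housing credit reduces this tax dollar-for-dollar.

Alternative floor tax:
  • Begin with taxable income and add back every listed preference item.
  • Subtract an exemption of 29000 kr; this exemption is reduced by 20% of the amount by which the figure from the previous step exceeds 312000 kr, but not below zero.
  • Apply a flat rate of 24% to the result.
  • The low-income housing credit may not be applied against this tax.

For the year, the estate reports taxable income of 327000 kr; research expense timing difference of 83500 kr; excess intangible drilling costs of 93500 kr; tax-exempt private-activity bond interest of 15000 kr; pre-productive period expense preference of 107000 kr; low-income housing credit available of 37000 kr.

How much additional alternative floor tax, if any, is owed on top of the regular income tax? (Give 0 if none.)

Alternative floor tax:
  Adjusted income: 327000 kr + 83500 kr + 93500 kr + 15000 kr + 107000 kr = 626000 kr
  Exemption: 20% × (626000 kr − 312000 kr) = 62800 kr ≥ 29000 kr, so the exemption is fully phased out
  Base: 626000 kr − 0 kr = 626000 kr
  626000 kr × 24% = 150240 kr

Regular income tax:
  56000 kr × 13% = 7280 kr
  45000 kr × 21% = 9450 kr
  194000 kr × 25% = 48500 kr
  32000 kr × 35% = 11200 kr
  → 76430 kr
  Less low-income housing credit 37000 kr → 39430 kr

Excess of alternative floor tax over regular income tax: 150240 kr − 39430 kr = 110810 kr.

110810 kr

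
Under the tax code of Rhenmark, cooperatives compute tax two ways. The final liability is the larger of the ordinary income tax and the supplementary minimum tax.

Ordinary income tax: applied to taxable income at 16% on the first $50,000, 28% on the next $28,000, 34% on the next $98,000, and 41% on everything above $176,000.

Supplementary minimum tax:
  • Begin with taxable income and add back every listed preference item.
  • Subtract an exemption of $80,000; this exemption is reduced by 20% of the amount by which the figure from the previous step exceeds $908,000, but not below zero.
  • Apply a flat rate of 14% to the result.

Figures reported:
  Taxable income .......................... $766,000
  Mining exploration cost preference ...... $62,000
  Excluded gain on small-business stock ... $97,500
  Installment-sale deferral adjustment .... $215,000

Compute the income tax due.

Ordinary income tax:
  $50,000 × 16% = $8,000
  $28,000 × 28% = $7,840
  $98,000 × 34% = $33,320
  $590,000 × 41% = $241,900
  → $291,060

Supplementary minimum tax:
  Adjusted income: $766,000 + $62,000 + $97,500 + $215,000 = $1,140,500
  Exemption: $80,000 − 20% × ($1,140,500 − $908,000) = $80,000 − $46,500 = $33,500
  Base: $1,140,500 − $33,500 = $1,107,000
  $1,107,000 × 14% = $154,980

$291,060 > $154,980, so the ordinary income tax governs.

$291,060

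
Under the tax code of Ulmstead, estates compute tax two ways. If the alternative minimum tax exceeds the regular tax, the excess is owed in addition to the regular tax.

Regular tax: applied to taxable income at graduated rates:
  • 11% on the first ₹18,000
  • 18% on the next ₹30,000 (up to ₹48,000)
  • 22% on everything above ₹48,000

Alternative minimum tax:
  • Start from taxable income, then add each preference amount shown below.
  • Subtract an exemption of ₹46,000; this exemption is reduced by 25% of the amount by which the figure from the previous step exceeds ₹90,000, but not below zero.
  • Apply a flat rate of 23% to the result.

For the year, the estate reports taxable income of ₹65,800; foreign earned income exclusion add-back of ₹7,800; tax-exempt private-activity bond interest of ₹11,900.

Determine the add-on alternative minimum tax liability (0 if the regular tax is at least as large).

Regular tax:
  ₹18,000 × 11% = ₹1,980
  ₹30,000 × 18% = ₹5,400
  ₹17,800 × 22% = ₹3,916
  → ₹11,296

Alternative minimum tax:
  Adjusted income: ₹65,800 + ₹7,800 + ₹11,900 = ₹85,500
  Exemption: ₹85,500 ≤ ₹90,000, so full ₹46,000 applies
  Base: ₹85,500 − ₹46,000 = ₹39,500
  ₹39,500 × 23% = ₹9,085

₹9,085 ≤ ₹11,296, so no add-on is due.

₹0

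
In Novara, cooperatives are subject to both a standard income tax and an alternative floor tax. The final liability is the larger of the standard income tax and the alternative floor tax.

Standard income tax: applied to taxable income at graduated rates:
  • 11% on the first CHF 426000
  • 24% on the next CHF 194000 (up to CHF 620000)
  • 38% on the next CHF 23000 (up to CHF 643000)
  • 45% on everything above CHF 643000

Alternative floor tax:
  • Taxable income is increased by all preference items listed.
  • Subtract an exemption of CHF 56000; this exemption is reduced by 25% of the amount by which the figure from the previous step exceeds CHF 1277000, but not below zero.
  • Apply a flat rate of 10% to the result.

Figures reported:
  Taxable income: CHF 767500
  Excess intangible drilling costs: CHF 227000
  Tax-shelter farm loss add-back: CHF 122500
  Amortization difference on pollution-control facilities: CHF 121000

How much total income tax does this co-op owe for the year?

CHF 158185

Alternative floor tax:
  Adjusted income: CHF 767500 + CHF 227000 + CHF 122500 + CHF 121000 = CHF 1238000
  Exemption: CHF 1238000 ≤ CHF 1277000, so full CHF 56000 applies
  Base: CHF 1238000 − CHF 56000 = CHF 1182000
  CHF 1182000 × 10% = CHF 118200

Standard income tax:
  CHF 426000 × 11% = CHF 46860
  CHF 194000 × 24% = CHF 46560
  CHF 23000 × 38% = CHF 8740
  CHF 124500 × 45% = CHF 56025
  → CHF 158185

CHF 158185 > CHF 118200, so the standard income tax governs.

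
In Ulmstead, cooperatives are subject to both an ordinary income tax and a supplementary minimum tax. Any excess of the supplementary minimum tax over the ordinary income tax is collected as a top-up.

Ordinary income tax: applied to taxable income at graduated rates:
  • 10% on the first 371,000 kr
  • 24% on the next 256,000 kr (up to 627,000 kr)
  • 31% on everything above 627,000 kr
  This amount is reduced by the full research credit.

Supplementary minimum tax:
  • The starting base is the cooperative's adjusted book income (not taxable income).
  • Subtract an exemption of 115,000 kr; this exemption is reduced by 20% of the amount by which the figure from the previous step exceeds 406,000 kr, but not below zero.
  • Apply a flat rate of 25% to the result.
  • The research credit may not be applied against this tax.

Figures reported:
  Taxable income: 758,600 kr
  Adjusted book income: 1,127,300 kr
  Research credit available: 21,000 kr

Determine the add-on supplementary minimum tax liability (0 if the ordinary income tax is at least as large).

163,489 kr

Ordinary income tax:
  371,000 kr × 10% = 37,100 kr
  256,000 kr × 24% = 61,440 kr
  131,600 kr × 31% = 40,796 kr
  → 139,336 kr
  Less research credit 21,000 kr → 118,336 kr

Supplementary minimum tax:
  Base (adjusted book income): 1,127,300 kr
  Exemption: 20% × (1,127,300 kr − 406,000 kr) = 144,260 kr ≥ 115,000 kr, so the exemption is fully phased out
  Base: 1,127,300 kr − 0 kr = 1,127,300 kr
  1,127,300 kr × 25% = 281,825 kr

Excess of supplementary minimum tax over ordinary income tax: 281,825 kr − 118,336 kr = 163,489 kr.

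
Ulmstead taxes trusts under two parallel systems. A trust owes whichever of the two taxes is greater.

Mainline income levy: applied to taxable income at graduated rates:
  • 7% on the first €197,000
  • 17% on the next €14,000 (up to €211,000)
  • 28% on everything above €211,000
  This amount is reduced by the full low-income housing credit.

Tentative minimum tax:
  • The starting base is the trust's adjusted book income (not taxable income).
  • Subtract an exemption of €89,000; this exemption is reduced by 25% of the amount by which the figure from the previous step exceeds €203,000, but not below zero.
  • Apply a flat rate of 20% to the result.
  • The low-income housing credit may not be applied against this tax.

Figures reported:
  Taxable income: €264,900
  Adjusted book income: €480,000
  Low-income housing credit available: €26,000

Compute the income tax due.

Tentative minimum tax:
  Base (adjusted book income): €480,000
  Exemption: €89,000 − 25% × (€480,000 − €203,000) = €89,000 − €69,250 = €19,750
  Base: €480,000 − €19,750 = €460,250
  €460,250 × 20% = €92,050

Mainline income levy:
  €197,000 × 7% = €13,790
  €14,000 × 17% = €2,380
  €53,900 × 28% = €15,092
  → €31,262
  Less low-income housing credit €26,000 → €5,262

€92,050 > €5,262, so the tentative minimum tax is the binding amount.

€92,050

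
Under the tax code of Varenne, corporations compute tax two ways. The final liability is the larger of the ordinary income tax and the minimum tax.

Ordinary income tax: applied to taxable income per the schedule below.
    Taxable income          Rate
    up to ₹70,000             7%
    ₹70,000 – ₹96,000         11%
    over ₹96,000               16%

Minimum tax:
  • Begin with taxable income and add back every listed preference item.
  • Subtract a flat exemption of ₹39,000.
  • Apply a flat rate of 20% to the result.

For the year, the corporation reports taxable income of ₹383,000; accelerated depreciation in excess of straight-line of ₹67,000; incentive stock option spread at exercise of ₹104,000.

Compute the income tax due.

Ordinary income tax:
  ₹70,000 × 7% = ₹4,900
  ₹26,000 × 11% = ₹2,860
  ₹287,000 × 16% = ₹45,920
  → ₹53,680

Minimum tax:
  Adjusted income: ₹383,000 + ₹67,000 + ₹104,000 = ₹554,000
  Less exemption ₹39,000 → base ₹515,000
  ₹515,000 × 20% = ₹103,000

₹103,000 > ₹53,680, so the minimum tax is the binding amount.

₹103,000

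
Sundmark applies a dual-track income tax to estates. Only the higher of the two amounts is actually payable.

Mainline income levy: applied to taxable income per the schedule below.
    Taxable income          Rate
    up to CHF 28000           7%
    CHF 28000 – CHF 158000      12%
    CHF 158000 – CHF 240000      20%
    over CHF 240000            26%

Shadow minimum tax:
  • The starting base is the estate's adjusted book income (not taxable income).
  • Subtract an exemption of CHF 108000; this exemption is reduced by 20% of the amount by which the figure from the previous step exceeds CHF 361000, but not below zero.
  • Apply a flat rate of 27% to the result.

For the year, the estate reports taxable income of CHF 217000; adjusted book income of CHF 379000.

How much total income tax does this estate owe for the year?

CHF 74142

Mainline income levy:
  CHF 28000 × 7% = CHF 1960
  CHF 130000 × 12% = CHF 15600
  CHF 59000 × 20% = CHF 11800
  → CHF 29360

Shadow minimum tax:
  Base (adjusted book income): CHF 379000
  Exemption: CHF 108000 − 20% × (CHF 379000 − CHF 361000) = CHF 108000 − CHF 3600 = CHF 104400
  Base: CHF 379000 − CHF 104400 = CHF 274600
  CHF 274600 × 27% = CHF 74142

CHF 74142 > CHF 29360, so the shadow minimum tax is the binding amount.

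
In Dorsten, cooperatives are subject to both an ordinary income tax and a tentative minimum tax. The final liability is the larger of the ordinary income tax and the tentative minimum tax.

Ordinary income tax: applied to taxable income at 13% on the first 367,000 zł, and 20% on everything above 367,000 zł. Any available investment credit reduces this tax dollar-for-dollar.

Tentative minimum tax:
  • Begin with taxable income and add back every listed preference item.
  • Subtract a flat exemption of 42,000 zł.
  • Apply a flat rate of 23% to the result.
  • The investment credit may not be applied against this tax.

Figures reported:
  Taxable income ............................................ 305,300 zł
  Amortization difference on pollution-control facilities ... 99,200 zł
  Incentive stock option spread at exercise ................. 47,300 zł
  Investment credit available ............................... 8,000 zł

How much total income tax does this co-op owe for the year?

94,254 zł

Ordinary income tax:
  305,300 zł × 13% = 39,689 zł
  Less investment credit 8,000 zł → 31,689 zł

Tentative minimum tax:
  Adjusted income: 305,300 zł + 99,200 zł + 47,300 zł = 451,800 zł
  Less exemption 42,000 zł → base 409,800 zł
  409,800 zł × 23% = 94,254 zł

94,254 zł > 31,689 zł, so the tentative minimum tax is the binding amount.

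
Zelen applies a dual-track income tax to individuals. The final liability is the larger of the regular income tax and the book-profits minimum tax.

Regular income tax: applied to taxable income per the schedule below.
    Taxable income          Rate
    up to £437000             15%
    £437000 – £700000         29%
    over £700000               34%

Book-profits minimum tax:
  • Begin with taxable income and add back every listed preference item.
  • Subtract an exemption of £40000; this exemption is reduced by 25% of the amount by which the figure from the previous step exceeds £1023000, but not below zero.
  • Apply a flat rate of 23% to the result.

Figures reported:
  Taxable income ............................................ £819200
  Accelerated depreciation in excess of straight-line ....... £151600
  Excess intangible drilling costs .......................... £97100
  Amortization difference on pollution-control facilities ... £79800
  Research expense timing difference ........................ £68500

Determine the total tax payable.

Regular income tax:
  £437000 × 15% = £65550
  £263000 × 29% = £76270
  £119200 × 34% = £40528
  → £182348

Book-profits minimum tax:
  Adjusted income: £819200 + £151600 + £97100 + £79800 + £68500 = £1216200
  Exemption: 25% × (£1216200 − £1023000) = £48300 ≥ £40000, so the exemption is fully phased out
  Base: £1216200 − £0 = £1216200
  £1216200 × 23% = £279726

£279726 > £182348, so the book-profits minimum tax is the binding amount.

£279726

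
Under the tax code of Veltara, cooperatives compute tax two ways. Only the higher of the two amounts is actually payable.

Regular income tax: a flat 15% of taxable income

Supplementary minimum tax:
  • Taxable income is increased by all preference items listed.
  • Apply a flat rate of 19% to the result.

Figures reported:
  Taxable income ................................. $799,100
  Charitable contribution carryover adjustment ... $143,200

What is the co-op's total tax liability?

Regular income tax:
  $799,100 × 15% = $119,865

Supplementary minimum tax:
  Adjusted income: $799,100 + $143,200 = $942,300
  $942,300 × 19% = $179,037

$179,037 > $119,865, so the supplementary minimum tax is the binding amount.

$179,037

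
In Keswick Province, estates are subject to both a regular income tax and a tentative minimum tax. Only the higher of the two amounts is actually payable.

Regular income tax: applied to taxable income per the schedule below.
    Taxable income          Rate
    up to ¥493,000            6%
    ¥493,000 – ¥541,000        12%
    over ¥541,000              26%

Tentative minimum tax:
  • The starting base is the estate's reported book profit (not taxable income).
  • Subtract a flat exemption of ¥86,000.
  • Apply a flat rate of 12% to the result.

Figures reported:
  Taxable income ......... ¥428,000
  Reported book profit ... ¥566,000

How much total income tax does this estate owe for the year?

¥57,600

Regular income tax:
  ¥428,000 × 6% = ¥25,680

Tentative minimum tax:
  Base (reported book profit): ¥566,000
  Less exemption ¥86,000 → base ¥480,000
  ¥480,000 × 12% = ¥57,600

¥57,600 > ¥25,680, so the tentative minimum tax is the binding amount.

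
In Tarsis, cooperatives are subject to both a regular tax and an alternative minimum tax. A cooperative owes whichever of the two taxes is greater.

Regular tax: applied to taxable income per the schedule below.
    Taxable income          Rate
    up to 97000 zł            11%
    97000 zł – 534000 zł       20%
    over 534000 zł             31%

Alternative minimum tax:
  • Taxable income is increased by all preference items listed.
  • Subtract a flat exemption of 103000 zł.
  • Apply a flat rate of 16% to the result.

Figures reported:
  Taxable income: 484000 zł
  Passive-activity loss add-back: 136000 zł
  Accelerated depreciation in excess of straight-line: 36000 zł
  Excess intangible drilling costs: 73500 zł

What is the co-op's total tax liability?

Alternative minimum tax:
  Adjusted income: 484000 zł + 136000 zł + 36000 zł + 73500 zł = 729500 zł
  Less exemption 103000 zł → base 626500 zł
  626500 zł × 16% = 100240 zł

Regular tax:
  97000 zł × 11% = 10670 zł
  387000 zł × 20% = 77400 zł
  → 88070 zł

100240 zł > 88070 zł, so the alternative minimum tax is the binding amount.

100240 zł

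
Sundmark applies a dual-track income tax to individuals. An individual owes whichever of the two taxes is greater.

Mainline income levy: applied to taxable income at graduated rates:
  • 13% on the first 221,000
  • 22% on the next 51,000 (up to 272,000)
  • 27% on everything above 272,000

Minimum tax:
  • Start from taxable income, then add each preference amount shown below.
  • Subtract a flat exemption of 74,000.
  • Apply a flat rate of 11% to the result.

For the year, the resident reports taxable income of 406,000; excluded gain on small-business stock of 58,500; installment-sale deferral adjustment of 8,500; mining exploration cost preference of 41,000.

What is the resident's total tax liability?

Mainline income levy:
  221,000 × 13% = 28,730
  51,000 × 22% = 11,220
  134,000 × 27% = 36,180
  → 76,130

Minimum tax:
  Adjusted income: 406,000 + 58,500 + 8,500 + 41,000 = 514,000
  Less exemption 74,000 → base 440,000
  440,000 × 11% = 48,400

76,130 > 48,400, so the mainline income levy governs.

76,130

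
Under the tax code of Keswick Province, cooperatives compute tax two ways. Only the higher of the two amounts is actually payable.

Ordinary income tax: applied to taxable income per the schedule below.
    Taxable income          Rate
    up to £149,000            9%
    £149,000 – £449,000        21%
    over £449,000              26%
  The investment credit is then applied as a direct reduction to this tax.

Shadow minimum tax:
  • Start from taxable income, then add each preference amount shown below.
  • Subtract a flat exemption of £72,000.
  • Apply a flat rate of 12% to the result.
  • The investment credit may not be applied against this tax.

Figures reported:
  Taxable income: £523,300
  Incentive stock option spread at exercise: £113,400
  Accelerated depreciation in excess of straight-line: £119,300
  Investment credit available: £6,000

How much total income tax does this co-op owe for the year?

Shadow minimum tax:
  Adjusted income: £523,300 + £113,400 + £119,300 = £756,000
  Less exemption £72,000 → base £684,000
  £684,000 × 12% = £82,080

Ordinary income tax:
  £149,000 × 9% = £13,410
  £300,000 × 21% = £63,000
  £74,300 × 26% = £19,318
  → £95,728
  Less investment credit £6,000 → £89,728

£89,728 > £82,080, so the ordinary income tax governs.

£89,728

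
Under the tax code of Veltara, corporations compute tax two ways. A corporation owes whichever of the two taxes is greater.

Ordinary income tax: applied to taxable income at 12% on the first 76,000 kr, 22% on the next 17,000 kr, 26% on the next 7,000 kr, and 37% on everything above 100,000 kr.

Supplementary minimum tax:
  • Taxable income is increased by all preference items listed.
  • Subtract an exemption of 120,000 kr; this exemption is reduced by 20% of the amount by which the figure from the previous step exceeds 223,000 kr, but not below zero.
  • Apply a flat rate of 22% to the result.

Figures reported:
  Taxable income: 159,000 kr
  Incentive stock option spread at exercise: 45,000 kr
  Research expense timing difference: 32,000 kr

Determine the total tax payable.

36,510 kr

Ordinary income tax:
  76,000 kr × 12% = 9,120 kr
  17,000 kr × 22% = 3,740 kr
  7,000 kr × 26% = 1,820 kr
  59,000 kr × 37% = 21,830 kr
  → 36,510 kr

Supplementary minimum tax:
  Adjusted income: 159,000 kr + 45,000 kr + 32,000 kr = 236,000 kr
  Exemption: 120,000 kr − 20% × (236,000 kr − 223,000 kr) = 120,000 kr − 2,600 kr = 117,400 kr
  Base: 236,000 kr − 117,400 kr = 118,600 kr
  118,600 kr × 22% = 26,092 kr

36,510 kr > 26,092 kr, so the ordinary income tax governs.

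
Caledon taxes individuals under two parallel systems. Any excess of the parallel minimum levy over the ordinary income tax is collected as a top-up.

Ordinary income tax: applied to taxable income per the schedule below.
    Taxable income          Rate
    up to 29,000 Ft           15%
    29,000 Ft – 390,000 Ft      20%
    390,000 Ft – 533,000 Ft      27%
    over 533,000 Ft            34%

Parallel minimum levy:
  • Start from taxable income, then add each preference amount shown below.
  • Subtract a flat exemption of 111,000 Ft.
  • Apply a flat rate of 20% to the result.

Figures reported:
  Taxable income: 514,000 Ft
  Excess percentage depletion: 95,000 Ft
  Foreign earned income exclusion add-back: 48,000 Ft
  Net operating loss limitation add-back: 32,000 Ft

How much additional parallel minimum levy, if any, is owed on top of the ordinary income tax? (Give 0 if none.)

5,570 Ft

Ordinary income tax:
  29,000 Ft × 15% = 4,350 Ft
  361,000 Ft × 20% = 72,200 Ft
  124,000 Ft × 27% = 33,480 Ft
  → 110,030 Ft

Parallel minimum levy:
  Adjusted income: 514,000 Ft + 95,000 Ft + 48,000 Ft + 32,000 Ft = 689,000 Ft
  Less exemption 111,000 Ft → base 578,000 Ft
  578,000 Ft × 20% = 115,600 Ft

Excess of parallel minimum levy over ordinary income tax: 115,600 Ft − 110,030 Ft = 5,570 Ft.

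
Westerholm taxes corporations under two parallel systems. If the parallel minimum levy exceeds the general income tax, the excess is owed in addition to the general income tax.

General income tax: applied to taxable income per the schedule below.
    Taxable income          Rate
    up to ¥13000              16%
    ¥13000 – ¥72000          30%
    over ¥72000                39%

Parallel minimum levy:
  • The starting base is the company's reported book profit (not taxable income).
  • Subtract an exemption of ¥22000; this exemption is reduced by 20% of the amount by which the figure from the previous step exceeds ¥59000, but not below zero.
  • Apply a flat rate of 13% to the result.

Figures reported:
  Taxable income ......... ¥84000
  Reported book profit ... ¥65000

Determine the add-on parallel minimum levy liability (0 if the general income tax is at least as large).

Parallel minimum levy:
  Base (reported book profit): ¥65000
  Exemption: ¥22000 − 20% × (¥65000 − ¥59000) = ¥22000 − ¥1200 = ¥20800
  Base: ¥65000 − ¥20800 = ¥44200
  ¥44200 × 13% = ¥5746

General income tax:
  ¥13000 × 16% = ¥2080
  ¥59000 × 30% = ¥17700
  ¥12000 × 39% = ¥4680
  → ¥24460

¥5746 ≤ ¥24460, so no add-on is due.

¥0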